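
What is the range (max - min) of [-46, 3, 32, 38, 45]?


Maximum value: 45
Minimum value: -46
Range = 45 - (-46) = 91
Final answer: 91


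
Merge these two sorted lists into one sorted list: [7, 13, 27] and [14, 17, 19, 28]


List A: [7, 13, 27]
List B: [14, 17, 19, 28]
Repeatedly compare the front elements and take the smaller:
  7 vs 14 -> take 7
  13 vs 14 -> take 13
  27 vs 14 -> take 14
  27 vs 17 -> take 17
  27 vs 19 -> take 19
  27 vs 28 -> take 27
  A is exhausted; append the rest of B: [28]
Final answer: [7, 13, 14, 17, 19, 27, 28]


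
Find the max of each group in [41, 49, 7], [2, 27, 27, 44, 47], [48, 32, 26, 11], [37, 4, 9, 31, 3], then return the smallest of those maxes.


Find max of each group:
  Group 1: [41, 49, 7] -> max = 49
  Group 2: [2, 27, 27, 44, 47] -> max = 47
  Group 3: [48, 32, 26, 11] -> max = 48
  Group 4: [37, 4, 9, 31, 3] -> max = 37
Maxes: [49, 47, 48, 37]
Minimum of maxes = 37
Final answer: 37


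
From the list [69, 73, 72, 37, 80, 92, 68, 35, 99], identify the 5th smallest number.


Sort ascending: [35, 37, 68, 69, 72, 73, 80, 92, 99]
The 5th element (1-indexed) is at index 4.
Value = 72
Final answer: 72


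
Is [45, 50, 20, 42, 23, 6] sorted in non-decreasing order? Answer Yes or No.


Check consecutive pairs:
  45 <= 50? True
  50 <= 20? False
  20 <= 42? True
  42 <= 23? False
  23 <= 6? False
3 consecutive pair(s) are out of order, so the list is not sorted.
Final answer: No


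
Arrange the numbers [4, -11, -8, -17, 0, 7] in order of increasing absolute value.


Compute absolute values:
  |4| = 4
  |-11| = 11
  |-8| = 8
  |-17| = 17
  |0| = 0
  |7| = 7
Absolute values in increasing order: 0 < 4 < 7 < 8 < 11 < 17
Listing the original numbers in that order gives the answer.
Final answer: [0, 4, 7, -8, -11, -17]


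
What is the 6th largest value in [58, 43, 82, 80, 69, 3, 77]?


Sort descending: [82, 80, 77, 69, 58, 43, 3]
The 6th element (1-indexed) is at index 5.
Value = 43
Final answer: 43


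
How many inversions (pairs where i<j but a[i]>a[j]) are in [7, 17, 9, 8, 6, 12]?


For each element, count the later elements that are smaller than it:
  7 (index 0): smaller elements after it = [6] -> 1
  17 (index 1): smaller elements after it = [9, 8, 6, 12] -> 4
  9 (index 2): smaller elements after it = [8, 6] -> 2
  8 (index 3): smaller elements after it = [6] -> 1
  6 (index 4): smaller elements after it = [] -> 0
Total inversions = 1 + 4 + 2 + 1 + 0 = 8
Final answer: 8


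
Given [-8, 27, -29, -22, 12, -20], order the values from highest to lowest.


Original list: [-8, 27, -29, -22, 12, -20]
Repeatedly take the largest remaining element:
  Remaining [-8, 27, -29, -22, 12, -20] -> largest is 27
  Remaining [-8, -29, -22, 12, -20] -> largest is 12
  Remaining [-8, -29, -22, -20] -> largest is -8
  Remaining [-29, -22, -20] -> largest is -20
  Remaining [-29, -22] -> largest is -22
  Remaining [-29] -> largest is -29
Collecting the picks in order gives the descending list.
Final answer: [27, 12, -8, -20, -22, -29]


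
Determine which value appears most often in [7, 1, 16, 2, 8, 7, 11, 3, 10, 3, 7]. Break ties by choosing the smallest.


Count the frequency of each value:
  1 appears 1 time(s)
  2 appears 1 time(s)
  3 appears 2 time(s)
  7 appears 3 time(s)
  8 appears 1 time(s)
  10 appears 1 time(s)
  11 appears 1 time(s)
  16 appears 1 time(s)
Maximum frequency is 3.
Only 7 reaches that frequency, so it is the mode.
Final answer: 7


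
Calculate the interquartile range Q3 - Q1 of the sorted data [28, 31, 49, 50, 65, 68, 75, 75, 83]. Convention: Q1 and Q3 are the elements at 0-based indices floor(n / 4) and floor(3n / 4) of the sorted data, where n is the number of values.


The data has n = 9 elements.
Q1 index = floor(9 / 4) = floor(2.25) = 2; Q3 index = floor(3 * 9 / 4) = floor(6.75) = 6
Q1 = element at index 2 = 49
Q3 = element at index 6 = 75
IQR = 75 - 49 = 26
Final answer: 26


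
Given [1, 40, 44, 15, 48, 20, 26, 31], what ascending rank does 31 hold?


Sort ascending: [1, 15, 20, 26, 31, 40, 44, 48]
Find 31 in the sorted list.
31 is at position 5 (1-indexed).
Final answer: 5


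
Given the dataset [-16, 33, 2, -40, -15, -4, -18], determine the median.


First, sort the list: [-40, -18, -16, -15, -4, 2, 33]
The list has 7 elements (odd count).
The middle index is 3 (0-based), and the element there is -15.
Final answer: -15


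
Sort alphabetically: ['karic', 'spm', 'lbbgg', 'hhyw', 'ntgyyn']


Compare strings character by character (the first differing letter decides):
  'hhyw' < 'karic' since 'h' < 'k' at position 1
  'karic' < 'lbbgg' since 'k' < 'l' at position 1
  'lbbgg' < 'ntgyyn' since 'l' < 'n' at position 1
  'ntgyyn' < 'spm' since 'n' < 's' at position 1
Chaining these comparisons gives the alphabetical order.
Final answer: ['hhyw', 'karic', 'lbbgg', 'ntgyyn', 'spm']


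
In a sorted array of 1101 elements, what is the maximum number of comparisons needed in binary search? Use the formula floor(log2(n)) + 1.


Binary search halves the search space each step.
Maximum comparisons = floor(log2(1101)) + 1
log2(1101) = 10.1046
floor(log2(1101)) = 10, so 10 + 1 = 11
Final answer: 11


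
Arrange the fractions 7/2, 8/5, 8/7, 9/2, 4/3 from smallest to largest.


Convert to decimal for comparison:
  7/2 = 3.5
  8/5 = 1.6
  8/7 = 1.1429
  9/2 = 4.5
  4/3 = 1.3333
Decimals in increasing order: 1.1429 < 1.3333 < 1.6 < 3.5 < 4.5
Writing each back as its fraction gives the sorted order.
Final answer: 8/7, 4/3, 8/5, 7/2, 9/2


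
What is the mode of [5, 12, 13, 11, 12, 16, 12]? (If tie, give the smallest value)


Count the frequency of each value:
  5 appears 1 time(s)
  11 appears 1 time(s)
  12 appears 3 time(s)
  13 appears 1 time(s)
  16 appears 1 time(s)
Maximum frequency is 3.
Only 12 reaches that frequency, so it is the mode.
Final answer: 12


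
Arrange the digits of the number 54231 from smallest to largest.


The number 54231 has digits: 5, 4, 2, 3, 1
Sorted: 1, 2, 3, 4, 5
Joining the sorted digits gives the result.
Final answer: 12345


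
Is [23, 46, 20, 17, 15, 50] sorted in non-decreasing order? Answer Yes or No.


Check consecutive pairs:
  23 <= 46? True
  46 <= 20? False
  20 <= 17? False
  17 <= 15? False
  15 <= 50? True
3 consecutive pair(s) are out of order, so the list is not sorted.
Final answer: No


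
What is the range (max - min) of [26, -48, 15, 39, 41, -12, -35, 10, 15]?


Maximum value: 41
Minimum value: -48
Range = 41 - (-48) = 89
Final answer: 89


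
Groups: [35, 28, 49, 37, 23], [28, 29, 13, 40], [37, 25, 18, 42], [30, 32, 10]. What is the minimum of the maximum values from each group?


Find max of each group:
  Group 1: [35, 28, 49, 37, 23] -> max = 49
  Group 2: [28, 29, 13, 40] -> max = 40
  Group 3: [37, 25, 18, 42] -> max = 42
  Group 4: [30, 32, 10] -> max = 32
Maxes: [49, 40, 42, 32]
Minimum of maxes = 32
Final answer: 32


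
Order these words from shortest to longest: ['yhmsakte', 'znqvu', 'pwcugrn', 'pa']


Compute lengths:
  'yhmsakte' has length 8
  'znqvu' has length 5
  'pwcugrn' has length 7
  'pa' has length 2
Lengths in increasing order: 2 < 5 < 7 < 8
Listing the words in that order gives the answer.
Final answer: ['pa', 'znqvu', 'pwcugrn', 'yhmsakte']


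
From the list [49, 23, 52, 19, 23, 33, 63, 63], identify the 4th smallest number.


Sort ascending: [19, 23, 23, 33, 49, 52, 63, 63]
The 4th element (1-indexed) is at index 3.
Value = 33
Final answer: 33


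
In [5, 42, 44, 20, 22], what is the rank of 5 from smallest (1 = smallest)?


Sort ascending: [5, 20, 22, 42, 44]
Find 5 in the sorted list.
5 is at position 1 (1-indexed).
Final answer: 1


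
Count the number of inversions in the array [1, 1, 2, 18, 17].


For each element, count the later elements that are smaller than it:
  1 (index 0): smaller elements after it = [] -> 0
  1 (index 1): smaller elements after it = [] -> 0
  2 (index 2): smaller elements after it = [] -> 0
  18 (index 3): smaller elements after it = [17] -> 1
Total inversions = 0 + 0 + 0 + 1 = 1
Final answer: 1


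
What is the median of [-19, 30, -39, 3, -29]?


First, sort the list: [-39, -29, -19, 3, 30]
The list has 5 elements (odd count).
The middle index is 2 (0-based), and the element there is -19.
Final answer: -19


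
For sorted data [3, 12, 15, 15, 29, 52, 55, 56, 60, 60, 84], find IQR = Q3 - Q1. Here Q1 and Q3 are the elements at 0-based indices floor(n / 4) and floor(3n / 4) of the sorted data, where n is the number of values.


The data has n = 11 elements.
Q1 index = floor(11 / 4) = floor(2.75) = 2; Q3 index = floor(3 * 11 / 4) = floor(8.25) = 8
Q1 = element at index 2 = 15
Q3 = element at index 8 = 60
IQR = 60 - 15 = 45
Final answer: 45


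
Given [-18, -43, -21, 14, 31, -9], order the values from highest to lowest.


Original list: [-18, -43, -21, 14, 31, -9]
Repeatedly take the largest remaining element:
  Remaining [-18, -43, -21, 14, 31, -9] -> largest is 31
  Remaining [-18, -43, -21, 14, -9] -> largest is 14
  Remaining [-18, -43, -21, -9] -> largest is -9
  Remaining [-18, -43, -21] -> largest is -18
  Remaining [-43, -21] -> largest is -21
  Remaining [-43] -> largest is -43
Collecting the picks in order gives the descending list.
Final answer: [31, 14, -9, -18, -21, -43]


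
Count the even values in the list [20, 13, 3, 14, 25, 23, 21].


Check each element:
  20 is even
  13 is odd
  3 is odd
  14 is even
  25 is odd
  23 is odd
  21 is odd
Evens: [20, 14]
Count of evens = 2
Final answer: 2


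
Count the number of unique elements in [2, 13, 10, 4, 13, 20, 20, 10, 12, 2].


List all unique values:
Distinct values: [2, 4, 10, 12, 13, 20]
Count = 6
Final answer: 6


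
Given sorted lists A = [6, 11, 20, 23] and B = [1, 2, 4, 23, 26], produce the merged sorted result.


List A: [6, 11, 20, 23]
List B: [1, 2, 4, 23, 26]
Repeatedly compare the front elements and take the smaller:
  6 vs 1 -> take 1
  6 vs 2 -> take 2
  6 vs 4 -> take 4
  6 vs 23 -> take 6
  11 vs 23 -> take 11
  20 vs 23 -> take 20
  23 vs 23 -> take 23
  A is exhausted; append the rest of B: [23, 26]
Final answer: [1, 2, 4, 6, 11, 20, 23, 23, 26]


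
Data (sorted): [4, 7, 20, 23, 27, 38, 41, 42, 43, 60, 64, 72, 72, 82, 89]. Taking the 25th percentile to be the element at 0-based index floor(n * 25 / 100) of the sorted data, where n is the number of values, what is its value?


The dataset has n = 15 elements.
Index = floor(15 * 25 / 100) = floor(375 / 100) = floor(3.75) = 3
Counting from index 0 in the sorted data, the element at index 3 is 23.
Final answer: 23


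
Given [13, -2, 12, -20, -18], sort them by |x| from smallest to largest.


Compute absolute values:
  |13| = 13
  |-2| = 2
  |12| = 12
  |-20| = 20
  |-18| = 18
Absolute values in increasing order: 2 < 12 < 13 < 18 < 20
Listing the original numbers in that order gives the answer.
Final answer: [-2, 12, 13, -18, -20]


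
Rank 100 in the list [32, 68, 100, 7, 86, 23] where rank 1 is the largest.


Sort descending: [100, 86, 68, 32, 23, 7]
Find 100 in the sorted list.
100 is at position 1.
Final answer: 1


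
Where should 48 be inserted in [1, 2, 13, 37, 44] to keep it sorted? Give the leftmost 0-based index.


List is sorted: [1, 2, 13, 37, 44]
We need the leftmost position where 48 can be inserted, i.e. the first index whose element is >= 48 (or the end of the list if none is).
Binary search with low=0, high=5 (0-based indices):
  low=0, high=5, mid=2: a[2]=13 < 48, so low = 3
  low=3, high=5, mid=4: a[4]=44 < 48, so low = 5
Now low = high = 5, so the insertion index is 5.
Final answer: 5


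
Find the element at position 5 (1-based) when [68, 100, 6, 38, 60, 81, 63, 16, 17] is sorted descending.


Sort descending: [100, 81, 68, 63, 60, 38, 17, 16, 6]
The 5th element (1-indexed) is at index 4.
Value = 60
Final answer: 60


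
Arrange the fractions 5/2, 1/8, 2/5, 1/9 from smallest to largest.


Convert to decimal for comparison:
  5/2 = 2.5
  1/8 = 0.125
  2/5 = 0.4
  1/9 = 0.1111
Decimals in increasing order: 0.1111 < 0.125 < 0.4 < 2.5
Writing each back as its fraction gives the sorted order.
Final answer: 1/9, 1/8, 2/5, 5/2


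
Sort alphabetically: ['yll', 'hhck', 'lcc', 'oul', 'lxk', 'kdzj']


Compare strings character by character (the first differing letter decides):
  'hhck' < 'kdzj' since 'h' < 'k' at position 1
  'kdzj' < 'lcc' since 'k' < 'l' at position 1
  'lcc' < 'lxk' since 'c' < 'x' at position 2
  'lxk' < 'oul' since 'l' < 'o' at position 1
  'oul' < 'yll' since 'o' < 'y' at position 1
Chaining these comparisons gives the alphabetical order.
Final answer: ['hhck', 'kdzj', 'lcc', 'lxk', 'oul', 'yll']


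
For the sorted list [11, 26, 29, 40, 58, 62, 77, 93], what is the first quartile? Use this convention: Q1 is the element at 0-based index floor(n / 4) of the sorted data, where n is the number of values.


The list has n = 8 elements.
Q1 index = floor(8 / 4) = floor(2) = 2
Counting from index 0 in the sorted data, the element at index 2 is 29.
Final answer: 29


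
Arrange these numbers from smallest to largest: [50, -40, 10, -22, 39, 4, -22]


Original list: [50, -40, 10, -22, 39, 4, -22]
Repeatedly take the smallest remaining element:
  Remaining [50, -40, 10, -22, 39, 4, -22] -> smallest is -40
  Remaining [50, 10, -22, 39, 4, -22] -> smallest is -22
  Remaining [50, 10, 39, 4, -22] -> smallest is -22
  Remaining [50, 10, 39, 4] -> smallest is 4
  Remaining [50, 10, 39] -> smallest is 10
  Remaining [50, 39] -> smallest is 39
  Remaining [50] -> smallest is 50
Collecting the picks in order gives the sorted list.
Final answer: [-40, -22, -22, 4, 10, 39, 50]


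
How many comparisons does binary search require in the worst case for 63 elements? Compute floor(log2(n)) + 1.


Binary search halves the search space each step.
Maximum comparisons = floor(log2(63)) + 1
log2(63) = 5.9773
floor(log2(63)) = 5, so 5 + 1 = 6
Final answer: 6


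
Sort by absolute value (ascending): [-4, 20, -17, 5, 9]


Compute absolute values:
  |-4| = 4
  |20| = 20
  |-17| = 17
  |5| = 5
  |9| = 9
Absolute values in increasing order: 4 < 5 < 9 < 17 < 20
Listing the original numbers in that order gives the answer.
Final answer: [-4, 5, 9, -17, 20]


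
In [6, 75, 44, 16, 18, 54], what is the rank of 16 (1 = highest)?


Sort descending: [75, 54, 44, 18, 16, 6]
Find 16 in the sorted list.
16 is at position 5.
Final answer: 5


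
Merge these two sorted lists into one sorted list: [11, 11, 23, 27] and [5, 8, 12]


List A: [11, 11, 23, 27]
List B: [5, 8, 12]
Repeatedly compare the front elements and take the smaller:
  11 vs 5 -> take 5
  11 vs 8 -> take 8
  11 vs 12 -> take 11
  11 vs 12 -> take 11
  23 vs 12 -> take 12
  B is exhausted; append the rest of A: [23, 27]
Final answer: [5, 8, 11, 11, 12, 23, 27]


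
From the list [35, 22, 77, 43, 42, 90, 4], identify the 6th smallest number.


Sort ascending: [4, 22, 35, 42, 43, 77, 90]
The 6th element (1-indexed) is at index 5.
Value = 77
Final answer: 77


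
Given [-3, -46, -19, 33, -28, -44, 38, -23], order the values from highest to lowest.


Original list: [-3, -46, -19, 33, -28, -44, 38, -23]
Repeatedly take the largest remaining element:
  Remaining [-3, -46, -19, 33, -28, -44, 38, -23] -> largest is 38
  Remaining [-3, -46, -19, 33, -28, -44, -23] -> largest is 33
  Remaining [-3, -46, -19, -28, -44, -23] -> largest is -3
  Remaining [-46, -19, -28, -44, -23] -> largest is -19
  Remaining [-46, -28, -44, -23] -> largest is -23
  Remaining [-46, -28, -44] -> largest is -28
  Remaining [-46, -44] -> largest is -44
  Remaining [-46] -> largest is -46
Collecting the picks in order gives the descending list.
Final answer: [38, 33, -3, -19, -23, -28, -44, -46]


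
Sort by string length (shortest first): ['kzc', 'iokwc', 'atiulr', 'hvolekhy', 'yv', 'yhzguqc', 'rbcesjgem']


Compute lengths:
  'kzc' has length 3
  'iokwc' has length 5
  'atiulr' has length 6
  'hvolekhy' has length 8
  'yv' has length 2
  'yhzguqc' has length 7
  'rbcesjgem' has length 9
Lengths in increasing order: 2 < 3 < 5 < 6 < 7 < 8 < 9
Listing the words in that order gives the answer.
Final answer: ['yv', 'kzc', 'iokwc', 'atiulr', 'yhzguqc', 'hvolekhy', 'rbcesjgem']


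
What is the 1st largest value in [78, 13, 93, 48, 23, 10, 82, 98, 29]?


Sort descending: [98, 93, 82, 78, 48, 29, 23, 13, 10]
The 1st element (1-indexed) is at index 0.
Value = 98
Final answer: 98


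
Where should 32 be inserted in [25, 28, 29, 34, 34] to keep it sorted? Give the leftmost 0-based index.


List is sorted: [25, 28, 29, 34, 34]
We need the leftmost position where 32 can be inserted, i.e. the first index whose element is >= 32 (or the end of the list if none is).
Binary search with low=0, high=5 (0-based indices):
  low=0, high=5, mid=2: a[2]=29 < 32, so low = 3
  low=3, high=5, mid=4: a[4]=34 >= 32, so high = 4
  low=3, high=4, mid=3: a[3]=34 >= 32, so high = 3
Now low = high = 3, so the insertion index is 3.
Final answer: 3


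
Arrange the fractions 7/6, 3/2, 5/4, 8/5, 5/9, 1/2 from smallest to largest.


Convert to decimal for comparison:
  7/6 = 1.1667
  3/2 = 1.5
  5/4 = 1.25
  8/5 = 1.6
  5/9 = 0.5556
  1/2 = 0.5
Decimals in increasing order: 0.5 < 0.5556 < 1.1667 < 1.25 < 1.5 < 1.6
Writing each back as its fraction gives the sorted order.
Final answer: 1/2, 5/9, 7/6, 5/4, 3/2, 8/5


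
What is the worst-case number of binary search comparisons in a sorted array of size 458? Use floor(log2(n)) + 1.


Binary search halves the search space each step.
Maximum comparisons = floor(log2(458)) + 1
log2(458) = 8.8392
floor(log2(458)) = 8, so 8 + 1 = 9
Final answer: 9


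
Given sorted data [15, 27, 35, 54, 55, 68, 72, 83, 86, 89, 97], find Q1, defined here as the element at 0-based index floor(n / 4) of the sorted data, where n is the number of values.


The list has n = 11 elements.
Q1 index = floor(11 / 4) = floor(2.75) = 2
Counting from index 0 in the sorted data, the element at index 2 is 35.
Final answer: 35


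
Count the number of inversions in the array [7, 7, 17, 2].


For each element, count the later elements that are smaller than it:
  7 (index 0): smaller elements after it = [2] -> 1
  7 (index 1): smaller elements after it = [2] -> 1
  17 (index 2): smaller elements after it = [2] -> 1
Total inversions = 1 + 1 + 1 = 3
Final answer: 3


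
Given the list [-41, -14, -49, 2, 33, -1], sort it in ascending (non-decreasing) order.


Original list: [-41, -14, -49, 2, 33, -1]
Repeatedly take the smallest remaining element:
  Remaining [-41, -14, -49, 2, 33, -1] -> smallest is -49
  Remaining [-41, -14, 2, 33, -1] -> smallest is -41
  Remaining [-14, 2, 33, -1] -> smallest is -14
  Remaining [2, 33, -1] -> smallest is -1
  Remaining [2, 33] -> smallest is 2
  Remaining [33] -> smallest is 33
Collecting the picks in order gives the sorted list.
Final answer: [-49, -41, -14, -1, 2, 33]


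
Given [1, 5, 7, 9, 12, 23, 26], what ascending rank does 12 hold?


Sort ascending: [1, 5, 7, 9, 12, 23, 26]
Find 12 in the sorted list.
12 is at position 5 (1-indexed).
Final answer: 5


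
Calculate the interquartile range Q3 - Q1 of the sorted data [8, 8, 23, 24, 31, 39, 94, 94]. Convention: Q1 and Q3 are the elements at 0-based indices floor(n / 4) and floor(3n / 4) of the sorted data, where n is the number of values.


The data has n = 8 elements.
Q1 index = floor(8 / 4) = floor(2) = 2; Q3 index = floor(3 * 8 / 4) = floor(6) = 6
Q1 = element at index 2 = 23
Q3 = element at index 6 = 94
IQR = 94 - 23 = 71
Final answer: 71


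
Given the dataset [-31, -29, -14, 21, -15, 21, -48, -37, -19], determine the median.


First, sort the list: [-48, -37, -31, -29, -19, -15, -14, 21, 21]
The list has 9 elements (odd count).
The middle index is 4 (0-based), and the element there is -19.
Final answer: -19


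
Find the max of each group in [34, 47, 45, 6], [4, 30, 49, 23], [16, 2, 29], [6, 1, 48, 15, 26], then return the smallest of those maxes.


Find max of each group:
  Group 1: [34, 47, 45, 6] -> max = 47
  Group 2: [4, 30, 49, 23] -> max = 49
  Group 3: [16, 2, 29] -> max = 29
  Group 4: [6, 1, 48, 15, 26] -> max = 48
Maxes: [47, 49, 29, 48]
Minimum of maxes = 29
Final answer: 29


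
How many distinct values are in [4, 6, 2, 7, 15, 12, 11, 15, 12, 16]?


List all unique values:
Distinct values: [2, 4, 6, 7, 11, 12, 15, 16]
Count = 8
Final answer: 8


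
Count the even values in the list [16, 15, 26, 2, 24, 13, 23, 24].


Check each element:
  16 is even
  15 is odd
  26 is even
  2 is even
  24 is even
  13 is odd
  23 is odd
  24 is even
Evens: [16, 26, 2, 24, 24]
Count of evens = 5
Final answer: 5


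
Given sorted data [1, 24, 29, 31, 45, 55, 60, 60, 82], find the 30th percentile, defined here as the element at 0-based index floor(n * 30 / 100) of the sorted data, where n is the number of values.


The dataset has n = 9 elements.
Index = floor(9 * 30 / 100) = floor(270 / 100) = floor(2.7) = 2
Counting from index 0 in the sorted data, the element at index 2 is 29.
Final answer: 29


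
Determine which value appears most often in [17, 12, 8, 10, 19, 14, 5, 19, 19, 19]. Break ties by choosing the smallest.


Count the frequency of each value:
  5 appears 1 time(s)
  8 appears 1 time(s)
  10 appears 1 time(s)
  12 appears 1 time(s)
  14 appears 1 time(s)
  17 appears 1 time(s)
  19 appears 4 time(s)
Maximum frequency is 4.
Only 19 reaches that frequency, so it is the mode.
Final answer: 19


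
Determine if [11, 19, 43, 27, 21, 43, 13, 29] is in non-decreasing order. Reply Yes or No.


Check consecutive pairs:
  11 <= 19? True
  19 <= 43? True
  43 <= 27? False
  27 <= 21? False
  21 <= 43? True
  43 <= 13? False
  13 <= 29? True
3 consecutive pair(s) are out of order, so the list is not sorted.
Final answer: No


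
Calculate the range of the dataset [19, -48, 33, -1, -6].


Maximum value: 33
Minimum value: -48
Range = 33 - (-48) = 81
Final answer: 81


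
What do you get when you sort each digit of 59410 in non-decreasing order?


The number 59410 has digits: 5, 9, 4, 1, 0
Sorted: 0, 1, 4, 5, 9
Joining the sorted digits gives the result.
Final answer: 01459


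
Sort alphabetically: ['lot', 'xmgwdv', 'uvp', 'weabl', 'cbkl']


Compare strings character by character (the first differing letter decides):
  'cbkl' < 'lot' since 'c' < 'l' at position 1
  'lot' < 'uvp' since 'l' < 'u' at position 1
  'uvp' < 'weabl' since 'u' < 'w' at position 1
  'weabl' < 'xmgwdv' since 'w' < 'x' at position 1
Chaining these comparisons gives the alphabetical order.
Final answer: ['cbkl', 'lot', 'uvp', 'weabl', 'xmgwdv']


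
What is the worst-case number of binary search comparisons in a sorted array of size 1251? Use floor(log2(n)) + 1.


Binary search halves the search space each step.
Maximum comparisons = floor(log2(1251)) + 1
log2(1251) = 10.2889
floor(log2(1251)) = 10, so 10 + 1 = 11
Final answer: 11


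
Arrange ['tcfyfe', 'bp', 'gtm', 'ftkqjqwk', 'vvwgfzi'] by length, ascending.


Compute lengths:
  'tcfyfe' has length 6
  'bp' has length 2
  'gtm' has length 3
  'ftkqjqwk' has length 8
  'vvwgfzi' has length 7
Lengths in increasing order: 2 < 3 < 6 < 7 < 8
Listing the words in that order gives the answer.
Final answer: ['bp', 'gtm', 'tcfyfe', 'vvwgfzi', 'ftkqjqwk']


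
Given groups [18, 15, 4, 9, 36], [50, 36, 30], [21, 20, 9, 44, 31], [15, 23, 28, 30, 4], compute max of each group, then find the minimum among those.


Find max of each group:
  Group 1: [18, 15, 4, 9, 36] -> max = 36
  Group 2: [50, 36, 30] -> max = 50
  Group 3: [21, 20, 9, 44, 31] -> max = 44
  Group 4: [15, 23, 28, 30, 4] -> max = 30
Maxes: [36, 50, 44, 30]
Minimum of maxes = 30
Final answer: 30


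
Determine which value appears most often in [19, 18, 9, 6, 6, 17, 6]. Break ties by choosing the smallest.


Count the frequency of each value:
  6 appears 3 time(s)
  9 appears 1 time(s)
  17 appears 1 time(s)
  18 appears 1 time(s)
  19 appears 1 time(s)
Maximum frequency is 3.
Only 6 reaches that frequency, so it is the mode.
Final answer: 6


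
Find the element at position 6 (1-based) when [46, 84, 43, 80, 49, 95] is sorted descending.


Sort descending: [95, 84, 80, 49, 46, 43]
The 6th element (1-indexed) is at index 5.
Value = 43
Final answer: 43


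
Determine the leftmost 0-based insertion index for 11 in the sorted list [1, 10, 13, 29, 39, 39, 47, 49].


List is sorted: [1, 10, 13, 29, 39, 39, 47, 49]
We need the leftmost position where 11 can be inserted, i.e. the first index whose element is >= 11 (or the end of the list if none is).
Binary search with low=0, high=8 (0-based indices):
  low=0, high=8, mid=4: a[4]=39 >= 11, so high = 4
  low=0, high=4, mid=2: a[2]=13 >= 11, so high = 2
  low=0, high=2, mid=1: a[1]=10 < 11, so low = 2
Now low = high = 2, so the insertion index is 2.
Final answer: 2


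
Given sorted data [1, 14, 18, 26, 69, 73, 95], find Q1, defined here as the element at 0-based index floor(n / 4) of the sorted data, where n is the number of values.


The list has n = 7 elements.
Q1 index = floor(7 / 4) = floor(1.75) = 1
Counting from index 0 in the sorted data, the element at index 1 is 14.
Final answer: 14


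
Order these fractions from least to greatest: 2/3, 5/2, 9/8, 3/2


Convert to decimal for comparison:
  2/3 = 0.6667
  5/2 = 2.5
  9/8 = 1.125
  3/2 = 1.5
Decimals in increasing order: 0.6667 < 1.125 < 1.5 < 2.5
Writing each back as its fraction gives the sorted order.
Final answer: 2/3, 9/8, 3/2, 5/2


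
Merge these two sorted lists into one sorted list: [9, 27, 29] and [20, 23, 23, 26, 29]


List A: [9, 27, 29]
List B: [20, 23, 23, 26, 29]
Repeatedly compare the front elements and take the smaller:
  9 vs 20 -> take 9
  27 vs 20 -> take 20
  27 vs 23 -> take 23
  27 vs 23 -> take 23
  27 vs 26 -> take 26
  27 vs 29 -> take 27
  29 vs 29 -> take 29
  A is exhausted; append the rest of B: [29]
Final answer: [9, 20, 23, 23, 26, 27, 29, 29]


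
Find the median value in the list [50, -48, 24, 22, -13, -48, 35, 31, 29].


First, sort the list: [-48, -48, -13, 22, 24, 29, 31, 35, 50]
The list has 9 elements (odd count).
The middle index is 4 (0-based), and the element there is 24.
Final answer: 24


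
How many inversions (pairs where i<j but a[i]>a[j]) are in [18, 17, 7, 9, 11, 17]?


For each element, count the later elements that are smaller than it:
  18 (index 0): smaller elements after it = [17, 7, 9, 11, 17] -> 5
  17 (index 1): smaller elements after it = [7, 9, 11] -> 3
  7 (index 2): smaller elements after it = [] -> 0
  9 (index 3): smaller elements after it = [] -> 0
  11 (index 4): smaller elements after it = [] -> 0
Total inversions = 5 + 3 + 0 + 0 + 0 = 8
Final answer: 8


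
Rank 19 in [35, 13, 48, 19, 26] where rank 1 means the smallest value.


Sort ascending: [13, 19, 26, 35, 48]
Find 19 in the sorted list.
19 is at position 2 (1-indexed).
Final answer: 2


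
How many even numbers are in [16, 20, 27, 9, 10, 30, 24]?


Check each element:
  16 is even
  20 is even
  27 is odd
  9 is odd
  10 is even
  30 is even
  24 is even
Evens: [16, 20, 10, 30, 24]
Count of evens = 5
Final answer: 5


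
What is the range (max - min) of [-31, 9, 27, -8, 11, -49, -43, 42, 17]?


Maximum value: 42
Minimum value: -49
Range = 42 - (-49) = 91
Final answer: 91


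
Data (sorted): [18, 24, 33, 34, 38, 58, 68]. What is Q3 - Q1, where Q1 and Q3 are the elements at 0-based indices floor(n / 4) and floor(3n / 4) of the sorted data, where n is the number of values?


The data has n = 7 elements.
Q1 index = floor(7 / 4) = floor(1.75) = 1; Q3 index = floor(3 * 7 / 4) = floor(5.25) = 5
Q1 = element at index 1 = 24
Q3 = element at index 5 = 58
IQR = 58 - 24 = 34
Final answer: 34


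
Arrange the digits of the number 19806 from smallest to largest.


The number 19806 has digits: 1, 9, 8, 0, 6
Sorted: 0, 1, 6, 8, 9
Joining the sorted digits gives the result.
Final answer: 01689


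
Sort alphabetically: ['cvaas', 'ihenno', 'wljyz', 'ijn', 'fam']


Compare strings character by character (the first differing letter decides):
  'cvaas' < 'fam' since 'c' < 'f' at position 1
  'fam' < 'ihenno' since 'f' < 'i' at position 1
  'ihenno' < 'ijn' since 'h' < 'j' at position 2
  'ijn' < 'wljyz' since 'i' < 'w' at position 1
Chaining these comparisons gives the alphabetical order.
Final answer: ['cvaas', 'fam', 'ihenno', 'ijn', 'wljyz']


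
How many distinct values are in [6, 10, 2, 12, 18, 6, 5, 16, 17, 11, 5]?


List all unique values:
Distinct values: [2, 5, 6, 10, 11, 12, 16, 17, 18]
Count = 9
Final answer: 9


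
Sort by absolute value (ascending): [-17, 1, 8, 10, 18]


Compute absolute values:
  |-17| = 17
  |1| = 1
  |8| = 8
  |10| = 10
  |18| = 18
Absolute values in increasing order: 1 < 8 < 10 < 17 < 18
Listing the original numbers in that order gives the answer.
Final answer: [1, 8, 10, -17, 18]


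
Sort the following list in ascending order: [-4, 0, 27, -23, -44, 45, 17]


Original list: [-4, 0, 27, -23, -44, 45, 17]
Repeatedly take the smallest remaining element:
  Remaining [-4, 0, 27, -23, -44, 45, 17] -> smallest is -44
  Remaining [-4, 0, 27, -23, 45, 17] -> smallest is -23
  Remaining [-4, 0, 27, 45, 17] -> smallest is -4
  Remaining [0, 27, 45, 17] -> smallest is 0
  Remaining [27, 45, 17] -> smallest is 17
  Remaining [27, 45] -> smallest is 27
  Remaining [45] -> smallest is 45
Collecting the picks in order gives the sorted list.
Final answer: [-44, -23, -4, 0, 17, 27, 45]


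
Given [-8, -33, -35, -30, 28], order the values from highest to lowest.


Original list: [-8, -33, -35, -30, 28]
Repeatedly take the largest remaining element:
  Remaining [-8, -33, -35, -30, 28] -> largest is 28
  Remaining [-8, -33, -35, -30] -> largest is -8
  Remaining [-33, -35, -30] -> largest is -30
  Remaining [-33, -35] -> largest is -33
  Remaining [-35] -> largest is -35
Collecting the picks in order gives the descending list.
Final answer: [28, -8, -30, -33, -35]


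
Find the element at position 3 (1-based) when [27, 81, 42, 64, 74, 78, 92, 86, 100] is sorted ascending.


Sort ascending: [27, 42, 64, 74, 78, 81, 86, 92, 100]
The 3rd element (1-indexed) is at index 2.
Value = 64
Final answer: 64


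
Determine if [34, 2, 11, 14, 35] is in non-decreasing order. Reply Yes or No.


Check consecutive pairs:
  34 <= 2? False
  2 <= 11? True
  11 <= 14? True
  14 <= 35? True
1 consecutive pair(s) are out of order, so the list is not sorted.
Final answer: No


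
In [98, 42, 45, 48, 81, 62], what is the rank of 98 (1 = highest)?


Sort descending: [98, 81, 62, 48, 45, 42]
Find 98 in the sorted list.
98 is at position 1.
Final answer: 1


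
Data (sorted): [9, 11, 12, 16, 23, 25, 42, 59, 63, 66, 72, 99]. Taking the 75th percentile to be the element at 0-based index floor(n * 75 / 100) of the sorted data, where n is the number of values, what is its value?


The dataset has n = 12 elements.
Index = floor(12 * 75 / 100) = floor(900 / 100) = floor(9) = 9
Counting from index 0 in the sorted data, the element at index 9 is 66.
Final answer: 66


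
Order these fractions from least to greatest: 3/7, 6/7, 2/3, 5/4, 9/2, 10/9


Convert to decimal for comparison:
  3/7 = 0.4286
  6/7 = 0.8571
  2/3 = 0.6667
  5/4 = 1.25
  9/2 = 4.5
  10/9 = 1.1111
Decimals in increasing order: 0.4286 < 0.6667 < 0.8571 < 1.1111 < 1.25 < 4.5
Writing each back as its fraction gives the sorted order.
Final answer: 3/7, 2/3, 6/7, 10/9, 5/4, 9/2


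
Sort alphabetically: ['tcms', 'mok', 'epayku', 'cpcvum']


Compare strings character by character (the first differing letter decides):
  'cpcvum' < 'epayku' since 'c' < 'e' at position 1
  'epayku' < 'mok' since 'e' < 'm' at position 1
  'mok' < 'tcms' since 'm' < 't' at position 1
Chaining these comparisons gives the alphabetical order.
Final answer: ['cpcvum', 'epayku', 'mok', 'tcms']


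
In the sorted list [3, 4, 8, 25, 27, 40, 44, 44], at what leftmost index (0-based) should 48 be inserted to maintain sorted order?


List is sorted: [3, 4, 8, 25, 27, 40, 44, 44]
We need the leftmost position where 48 can be inserted, i.e. the first index whose element is >= 48 (or the end of the list if none is).
Binary search with low=0, high=8 (0-based indices):
  low=0, high=8, mid=4: a[4]=27 < 48, so low = 5
  low=5, high=8, mid=6: a[6]=44 < 48, so low = 7
  low=7, high=8, mid=7: a[7]=44 < 48, so low = 8
Now low = high = 8, so the insertion index is 8.
Final answer: 8


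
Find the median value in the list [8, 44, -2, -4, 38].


First, sort the list: [-4, -2, 8, 38, 44]
The list has 5 elements (odd count).
The middle index is 2 (0-based), and the element there is 8.
Final answer: 8


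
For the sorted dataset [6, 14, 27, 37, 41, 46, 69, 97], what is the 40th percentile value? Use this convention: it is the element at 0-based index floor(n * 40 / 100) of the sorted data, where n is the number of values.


The dataset has n = 8 elements.
Index = floor(8 * 40 / 100) = floor(320 / 100) = floor(3.2) = 3
Counting from index 0 in the sorted data, the element at index 3 is 37.
Final answer: 37


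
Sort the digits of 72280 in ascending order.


The number 72280 has digits: 7, 2, 2, 8, 0
Sorted: 0, 2, 2, 7, 8
Joining the sorted digits gives the result.
Final answer: 02278


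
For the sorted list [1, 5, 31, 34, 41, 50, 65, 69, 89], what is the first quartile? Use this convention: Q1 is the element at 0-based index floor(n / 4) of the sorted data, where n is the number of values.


The list has n = 9 elements.
Q1 index = floor(9 / 4) = floor(2.25) = 2
Counting from index 0 in the sorted data, the element at index 2 is 31.
Final answer: 31


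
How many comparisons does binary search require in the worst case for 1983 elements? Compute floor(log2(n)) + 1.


Binary search halves the search space each step.
Maximum comparisons = floor(log2(1983)) + 1
log2(1983) = 10.9535
floor(log2(1983)) = 10, so 10 + 1 = 11
Final answer: 11


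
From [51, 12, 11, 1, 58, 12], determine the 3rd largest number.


Sort descending: [58, 51, 12, 12, 11, 1]
The 3rd element (1-indexed) is at index 2.
Value = 12
Final answer: 12


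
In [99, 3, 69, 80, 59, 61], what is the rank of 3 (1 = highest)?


Sort descending: [99, 80, 69, 61, 59, 3]
Find 3 in the sorted list.
3 is at position 6.
Final answer: 6


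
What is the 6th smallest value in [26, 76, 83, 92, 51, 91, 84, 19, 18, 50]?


Sort ascending: [18, 19, 26, 50, 51, 76, 83, 84, 91, 92]
The 6th element (1-indexed) is at index 5.
Value = 76
Final answer: 76


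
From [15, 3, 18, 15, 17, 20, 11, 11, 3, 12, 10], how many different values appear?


List all unique values:
Distinct values: [3, 10, 11, 12, 15, 17, 18, 20]
Count = 8
Final answer: 8


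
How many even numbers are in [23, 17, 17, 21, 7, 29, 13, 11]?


Check each element:
  23 is odd
  17 is odd
  17 is odd
  21 is odd
  7 is odd
  29 is odd
  13 is odd
  11 is odd
Evens: []
Count of evens = 0
Final answer: 0


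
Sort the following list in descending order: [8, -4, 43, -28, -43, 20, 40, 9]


Original list: [8, -4, 43, -28, -43, 20, 40, 9]
Repeatedly take the largest remaining element:
  Remaining [8, -4, 43, -28, -43, 20, 40, 9] -> largest is 43
  Remaining [8, -4, -28, -43, 20, 40, 9] -> largest is 40
  Remaining [8, -4, -28, -43, 20, 9] -> largest is 20
  Remaining [8, -4, -28, -43, 9] -> largest is 9
  Remaining [8, -4, -28, -43] -> largest is 8
  Remaining [-4, -28, -43] -> largest is -4
  Remaining [-28, -43] -> largest is -28
  Remaining [-43] -> largest is -43
Collecting the picks in order gives the descending list.
Final answer: [43, 40, 20, 9, 8, -4, -28, -43]


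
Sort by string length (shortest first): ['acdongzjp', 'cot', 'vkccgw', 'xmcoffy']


Compute lengths:
  'acdongzjp' has length 9
  'cot' has length 3
  'vkccgw' has length 6
  'xmcoffy' has length 7
Lengths in increasing order: 3 < 6 < 7 < 9
Listing the words in that order gives the answer.
Final answer: ['cot', 'vkccgw', 'xmcoffy', 'acdongzjp']


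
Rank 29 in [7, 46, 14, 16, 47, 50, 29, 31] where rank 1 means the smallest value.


Sort ascending: [7, 14, 16, 29, 31, 46, 47, 50]
Find 29 in the sorted list.
29 is at position 4 (1-indexed).
Final answer: 4


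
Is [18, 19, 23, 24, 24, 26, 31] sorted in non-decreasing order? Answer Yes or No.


Check consecutive pairs:
  18 <= 19? True
  19 <= 23? True
  23 <= 24? True
  24 <= 24? True
  24 <= 26? True
  26 <= 31? True
Every consecutive pair is in order, so the list is non-decreasing.
Final answer: Yes


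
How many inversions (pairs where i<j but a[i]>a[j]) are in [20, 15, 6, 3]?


For each element, count the later elements that are smaller than it:
  20 (index 0): smaller elements after it = [15, 6, 3] -> 3
  15 (index 1): smaller elements after it = [6, 3] -> 2
  6 (index 2): smaller elements after it = [3] -> 1
Total inversions = 3 + 2 + 1 = 6
Final answer: 6


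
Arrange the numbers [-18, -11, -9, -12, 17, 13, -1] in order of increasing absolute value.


Compute absolute values:
  |-18| = 18
  |-11| = 11
  |-9| = 9
  |-12| = 12
  |17| = 17
  |13| = 13
  |-1| = 1
Absolute values in increasing order: 1 < 9 < 11 < 12 < 13 < 17 < 18
Listing the original numbers in that order gives the answer.
Final answer: [-1, -9, -11, -12, 13, 17, -18]


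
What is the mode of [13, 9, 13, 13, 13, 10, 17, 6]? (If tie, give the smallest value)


Count the frequency of each value:
  6 appears 1 time(s)
  9 appears 1 time(s)
  10 appears 1 time(s)
  13 appears 4 time(s)
  17 appears 1 time(s)
Maximum frequency is 4.
Only 13 reaches that frequency, so it is the mode.
Final answer: 13


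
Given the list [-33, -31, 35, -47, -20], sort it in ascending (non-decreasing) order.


Original list: [-33, -31, 35, -47, -20]
Repeatedly take the smallest remaining element:
  Remaining [-33, -31, 35, -47, -20] -> smallest is -47
  Remaining [-33, -31, 35, -20] -> smallest is -33
  Remaining [-31, 35, -20] -> smallest is -31
  Remaining [35, -20] -> smallest is -20
  Remaining [35] -> smallest is 35
Collecting the picks in order gives the sorted list.
Final answer: [-47, -33, -31, -20, 35]


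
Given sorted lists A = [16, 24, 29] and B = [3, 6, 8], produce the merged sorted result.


List A: [16, 24, 29]
List B: [3, 6, 8]
Repeatedly compare the front elements and take the smaller:
  16 vs 3 -> take 3
  16 vs 6 -> take 6
  16 vs 8 -> take 8
  B is exhausted; append the rest of A: [16, 24, 29]
Final answer: [3, 6, 8, 16, 24, 29]


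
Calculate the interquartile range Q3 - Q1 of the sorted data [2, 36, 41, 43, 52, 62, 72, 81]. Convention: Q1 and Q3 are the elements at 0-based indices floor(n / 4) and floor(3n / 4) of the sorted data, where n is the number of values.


The data has n = 8 elements.
Q1 index = floor(8 / 4) = floor(2) = 2; Q3 index = floor(3 * 8 / 4) = floor(6) = 6
Q1 = element at index 2 = 41
Q3 = element at index 6 = 72
IQR = 72 - 41 = 31
Final answer: 31


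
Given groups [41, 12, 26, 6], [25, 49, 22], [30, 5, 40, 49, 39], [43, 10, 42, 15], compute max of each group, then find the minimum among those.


Find max of each group:
  Group 1: [41, 12, 26, 6] -> max = 41
  Group 2: [25, 49, 22] -> max = 49
  Group 3: [30, 5, 40, 49, 39] -> max = 49
  Group 4: [43, 10, 42, 15] -> max = 43
Maxes: [41, 49, 49, 43]
Minimum of maxes = 41
Final answer: 41


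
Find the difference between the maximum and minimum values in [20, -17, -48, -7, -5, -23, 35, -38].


Maximum value: 35
Minimum value: -48
Range = 35 - (-48) = 83
Final answer: 83


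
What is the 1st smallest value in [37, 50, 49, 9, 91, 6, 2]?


Sort ascending: [2, 6, 9, 37, 49, 50, 91]
The 1st element (1-indexed) is at index 0.
Value = 2
Final answer: 2


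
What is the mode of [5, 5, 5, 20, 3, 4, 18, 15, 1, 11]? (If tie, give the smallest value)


Count the frequency of each value:
  1 appears 1 time(s)
  3 appears 1 time(s)
  4 appears 1 time(s)
  5 appears 3 time(s)
  11 appears 1 time(s)
  15 appears 1 time(s)
  18 appears 1 time(s)
  20 appears 1 time(s)
Maximum frequency is 3.
Only 5 reaches that frequency, so it is the mode.
Final answer: 5
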